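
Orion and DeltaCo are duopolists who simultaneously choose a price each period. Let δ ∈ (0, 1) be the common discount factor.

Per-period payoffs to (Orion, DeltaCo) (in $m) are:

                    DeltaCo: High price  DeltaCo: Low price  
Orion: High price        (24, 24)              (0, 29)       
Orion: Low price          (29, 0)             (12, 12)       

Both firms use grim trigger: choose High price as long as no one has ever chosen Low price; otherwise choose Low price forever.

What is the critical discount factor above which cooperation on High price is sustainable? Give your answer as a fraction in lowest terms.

5/17

One-period gain from deviating is 29 − 24 = 5. The loss is 24 − 12 = 12 in every subsequent period, with present value 12·δ/(1−δ).
Deviation is unprofitable when 12·δ/(1−δ) ≥ 5, i.e. δ/(1−δ) ≥ 5/12.
Equivalently δ ≥ 5/(5+12) = 5/17.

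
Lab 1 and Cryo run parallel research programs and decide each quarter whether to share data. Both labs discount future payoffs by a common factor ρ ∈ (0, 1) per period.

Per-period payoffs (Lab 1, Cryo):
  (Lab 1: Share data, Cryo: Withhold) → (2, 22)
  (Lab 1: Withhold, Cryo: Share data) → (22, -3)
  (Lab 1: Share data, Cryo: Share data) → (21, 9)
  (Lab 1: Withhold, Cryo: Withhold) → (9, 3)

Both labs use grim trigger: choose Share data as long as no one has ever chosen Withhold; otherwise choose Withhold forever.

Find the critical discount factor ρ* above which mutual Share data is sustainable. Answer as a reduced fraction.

13/19

Lab 1's threshold: (22−21)/(22−9) = 1/13.
Cryo's threshold: (22−9)/(22−3) = 13/19.
1/13 < 13/19, so Cryo binds and ρ* = 13/19.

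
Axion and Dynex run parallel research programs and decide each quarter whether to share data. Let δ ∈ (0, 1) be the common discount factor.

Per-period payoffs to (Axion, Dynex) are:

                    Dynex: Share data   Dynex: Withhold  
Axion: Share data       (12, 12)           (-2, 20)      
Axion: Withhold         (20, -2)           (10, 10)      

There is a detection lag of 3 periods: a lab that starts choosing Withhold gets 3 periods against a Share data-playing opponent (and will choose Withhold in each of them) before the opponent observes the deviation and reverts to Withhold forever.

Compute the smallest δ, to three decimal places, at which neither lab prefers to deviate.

0.928

Deviating for the 3 undetected periods gains 20−12 = 8 per period over cooperation, then loses 12−10 = 2 per period forever once punishment starts.
Gain: 8(1 + δ + … + δ^2); loss: 2·δ^3/(1−δ).
No profitable deviation ⇔ 8(1−δ^3) ≤ 2·δ^3, i.e. δ^3 ≥ 8/(8+2) = 4/5.
Hence δ ≥ (4/5)^(1/3) ≈ 0.928.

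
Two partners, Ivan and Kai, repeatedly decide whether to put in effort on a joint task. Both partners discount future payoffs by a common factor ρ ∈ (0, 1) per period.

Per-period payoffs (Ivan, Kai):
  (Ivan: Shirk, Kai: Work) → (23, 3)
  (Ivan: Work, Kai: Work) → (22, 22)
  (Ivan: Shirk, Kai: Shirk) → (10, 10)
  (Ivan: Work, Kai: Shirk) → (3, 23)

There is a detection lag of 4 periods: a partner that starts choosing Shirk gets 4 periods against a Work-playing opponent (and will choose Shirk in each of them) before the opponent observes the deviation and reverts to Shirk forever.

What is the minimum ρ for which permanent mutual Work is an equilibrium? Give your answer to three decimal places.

0.527

A deviator earns 23 for 4 periods, then 10 forever; cooperating earns 22 forever. Multiplying the IC by (1−ρ):
22 ≥ 23(1−ρ^4) + 10ρ^4, so 13·ρ^4 ≥ 1 and ρ^4 ≥ 1/13.
ρ ≥ (1/13)^(1/4) ≈ 0.527.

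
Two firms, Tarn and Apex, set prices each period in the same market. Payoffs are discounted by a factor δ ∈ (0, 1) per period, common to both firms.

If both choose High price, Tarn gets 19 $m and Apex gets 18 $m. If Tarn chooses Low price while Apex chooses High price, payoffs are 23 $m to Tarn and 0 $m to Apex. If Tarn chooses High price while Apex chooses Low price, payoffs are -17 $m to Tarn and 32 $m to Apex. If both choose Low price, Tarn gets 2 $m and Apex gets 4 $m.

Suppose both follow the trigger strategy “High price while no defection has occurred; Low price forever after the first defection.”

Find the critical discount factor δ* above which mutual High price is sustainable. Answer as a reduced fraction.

For Tarn: deviation gain 23−19 = 4, per-period punishment loss 19−2 = 17. IC gives δ ≥ 4/21.
For Apex: gain 14, loss 14 per period, so δ ≥ 14/28 = 1/2.
The tighter constraint is Apex's, so cooperation needs δ ≥ 1/2.

1/2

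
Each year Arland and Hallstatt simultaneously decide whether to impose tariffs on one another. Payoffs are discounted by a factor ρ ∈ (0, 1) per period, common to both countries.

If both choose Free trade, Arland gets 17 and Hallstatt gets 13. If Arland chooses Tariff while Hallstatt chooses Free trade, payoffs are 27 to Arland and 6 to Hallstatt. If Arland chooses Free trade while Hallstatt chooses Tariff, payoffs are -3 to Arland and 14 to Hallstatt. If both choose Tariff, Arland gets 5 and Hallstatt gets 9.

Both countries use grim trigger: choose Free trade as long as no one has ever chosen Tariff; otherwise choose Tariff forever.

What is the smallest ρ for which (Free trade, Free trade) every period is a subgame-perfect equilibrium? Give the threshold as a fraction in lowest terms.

Arland's threshold: (27−17)/(27−5) = 5/11.
Hallstatt's threshold: (14−13)/(14−9) = 1/5.
5/11 > 1/5, so Arland binds and ρ* = 5/11.

5/11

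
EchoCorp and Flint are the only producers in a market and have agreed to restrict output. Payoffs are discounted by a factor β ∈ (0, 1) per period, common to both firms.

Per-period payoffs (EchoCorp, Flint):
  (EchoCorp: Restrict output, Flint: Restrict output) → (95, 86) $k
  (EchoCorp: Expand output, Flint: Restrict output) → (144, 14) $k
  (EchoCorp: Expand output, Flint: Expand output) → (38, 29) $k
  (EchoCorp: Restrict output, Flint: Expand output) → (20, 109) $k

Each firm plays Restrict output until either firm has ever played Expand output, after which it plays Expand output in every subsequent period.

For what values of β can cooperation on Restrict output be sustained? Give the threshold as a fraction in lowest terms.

EchoCorp's threshold: (144−95)/(144−38) = 49/106.
Flint's threshold: (109−86)/(109−29) = 23/80.
49/106 > 23/80, so EchoCorp binds and β* = 49/106.

49/106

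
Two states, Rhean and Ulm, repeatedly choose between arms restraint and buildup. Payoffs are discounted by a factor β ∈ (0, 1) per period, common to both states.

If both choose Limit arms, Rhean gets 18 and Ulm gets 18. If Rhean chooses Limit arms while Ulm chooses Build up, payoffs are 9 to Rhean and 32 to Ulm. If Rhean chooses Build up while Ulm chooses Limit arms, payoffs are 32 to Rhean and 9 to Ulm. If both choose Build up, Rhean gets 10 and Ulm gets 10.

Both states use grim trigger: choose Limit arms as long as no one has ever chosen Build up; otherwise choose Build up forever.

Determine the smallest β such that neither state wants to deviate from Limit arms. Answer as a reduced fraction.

One-period gain from deviating is 32 − 18 = 14. The loss is 18 − 10 = 8 in every subsequent period, with present value 8·β/(1−β).
Deviation is unprofitable when 8·β/(1−β) ≥ 14, i.e. β/(1−β) ≥ 7/4.
Equivalently β ≥ 14/(14+8) = 7/11.

7/11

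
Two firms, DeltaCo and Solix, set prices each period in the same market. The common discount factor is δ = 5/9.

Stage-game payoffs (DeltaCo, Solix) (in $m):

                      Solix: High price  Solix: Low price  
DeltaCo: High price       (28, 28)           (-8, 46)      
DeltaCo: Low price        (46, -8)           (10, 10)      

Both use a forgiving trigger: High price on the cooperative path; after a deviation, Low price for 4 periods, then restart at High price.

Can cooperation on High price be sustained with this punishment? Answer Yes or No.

Yes

IC: δ+…+δ^4 ≥ (46−28)/(28−10) = 1.
At δ = 5/9: partial sum = 1.1309 ≥ 1.0000. Cooperation sustainable.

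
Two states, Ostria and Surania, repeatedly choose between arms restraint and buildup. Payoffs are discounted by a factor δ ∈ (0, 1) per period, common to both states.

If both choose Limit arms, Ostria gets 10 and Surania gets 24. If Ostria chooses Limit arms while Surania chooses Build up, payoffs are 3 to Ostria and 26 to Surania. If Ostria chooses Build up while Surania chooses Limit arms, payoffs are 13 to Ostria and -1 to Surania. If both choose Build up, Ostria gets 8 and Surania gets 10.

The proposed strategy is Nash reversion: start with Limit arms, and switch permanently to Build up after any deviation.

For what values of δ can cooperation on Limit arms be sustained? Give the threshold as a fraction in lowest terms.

3/5

Ostria's threshold: (13−10)/(13−8) = 3/5.
Surania's threshold: (26−24)/(26−10) = 1/8.
3/5 > 1/8, so Ostria binds and δ* = 3/5.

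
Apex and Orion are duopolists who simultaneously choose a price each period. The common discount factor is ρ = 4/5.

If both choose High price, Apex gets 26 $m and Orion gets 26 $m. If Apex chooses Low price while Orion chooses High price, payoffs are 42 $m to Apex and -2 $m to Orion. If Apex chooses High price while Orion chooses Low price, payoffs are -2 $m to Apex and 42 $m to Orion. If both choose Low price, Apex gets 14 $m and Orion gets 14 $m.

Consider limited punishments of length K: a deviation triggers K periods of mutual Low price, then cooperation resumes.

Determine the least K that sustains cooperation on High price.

No profitable deviation requires (26−14)(ρ+…+ρ^K) ≥ 42−26, i.e. ρ+…+ρ^K ≥ 4/3 ≈ 1.3333.
With ρ = 4/5, the partial sums are K=1: 0.8000, K=2: 1.4400.
K = 2 is the first length at which the sum reaches 1.3333.

2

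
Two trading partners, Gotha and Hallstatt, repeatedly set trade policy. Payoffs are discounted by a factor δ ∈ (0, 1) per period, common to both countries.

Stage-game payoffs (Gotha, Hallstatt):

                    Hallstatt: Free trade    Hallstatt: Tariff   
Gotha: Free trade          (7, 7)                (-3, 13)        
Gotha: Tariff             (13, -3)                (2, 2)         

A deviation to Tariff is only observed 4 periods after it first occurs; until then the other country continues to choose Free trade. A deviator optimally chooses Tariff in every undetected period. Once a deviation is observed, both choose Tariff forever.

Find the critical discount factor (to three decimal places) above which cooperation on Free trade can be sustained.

0.859

Deviating for the 4 undetected periods gains 13−7 = 6 per period over cooperation, then loses 7−2 = 5 per period forever once punishment starts.
Gain: 6(1 + δ + … + δ^3); loss: 5·δ^4/(1−δ).
No profitable deviation ⇔ 6(1−δ^4) ≤ 5·δ^4, i.e. δ^4 ≥ 6/(6+5) = 6/11.
Hence δ ≥ (6/11)^(1/4) ≈ 0.859.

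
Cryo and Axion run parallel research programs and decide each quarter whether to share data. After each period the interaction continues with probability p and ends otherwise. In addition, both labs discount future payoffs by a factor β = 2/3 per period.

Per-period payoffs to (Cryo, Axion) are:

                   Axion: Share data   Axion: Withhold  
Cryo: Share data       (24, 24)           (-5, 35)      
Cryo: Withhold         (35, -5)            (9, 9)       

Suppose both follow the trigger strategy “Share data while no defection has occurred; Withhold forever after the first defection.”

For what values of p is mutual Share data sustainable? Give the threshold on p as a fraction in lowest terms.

Expected continuation weight on next period's payoff is β·p = 2/3·p, which plays the role of the discount factor.
Cooperation requires 2/3·p ≥ (35−24)/(35−9) = 11/26, hence p ≥ 33/52.

33/52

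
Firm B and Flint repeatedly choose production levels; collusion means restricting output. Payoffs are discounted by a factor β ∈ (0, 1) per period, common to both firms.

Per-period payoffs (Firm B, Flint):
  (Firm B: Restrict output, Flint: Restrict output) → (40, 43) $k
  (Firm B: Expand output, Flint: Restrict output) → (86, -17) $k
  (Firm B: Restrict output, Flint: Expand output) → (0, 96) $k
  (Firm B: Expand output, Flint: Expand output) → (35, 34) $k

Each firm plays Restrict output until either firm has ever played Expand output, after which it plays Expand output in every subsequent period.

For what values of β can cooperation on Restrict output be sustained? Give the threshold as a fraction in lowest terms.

Firm B: cooperation gives 40 each period; deviation gives 86 once then 35 forever.
  40/(1−β) ≥ 86 + 35β/(1−β) ⇒ β ≥ 46/51.
Flint: cooperation gives 43 each period; deviation gives 96 once then 34 forever.
  β ≥ 53/62.
Both must hold, so the binding constraint is Firm B's: β ≥ 46/51.

46/51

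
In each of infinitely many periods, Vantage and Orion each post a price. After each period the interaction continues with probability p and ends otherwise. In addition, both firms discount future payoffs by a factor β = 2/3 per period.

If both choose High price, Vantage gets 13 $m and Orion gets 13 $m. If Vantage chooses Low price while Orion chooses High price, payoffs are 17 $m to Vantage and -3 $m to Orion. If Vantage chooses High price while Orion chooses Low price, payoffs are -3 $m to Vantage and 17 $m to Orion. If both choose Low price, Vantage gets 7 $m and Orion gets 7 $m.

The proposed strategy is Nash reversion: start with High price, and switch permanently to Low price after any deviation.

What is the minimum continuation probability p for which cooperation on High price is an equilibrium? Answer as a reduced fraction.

3/5

Expected continuation weight on next period's payoff is β·p = 2/3·p, which plays the role of the discount factor.
Cooperation requires 2/3·p ≥ (17−13)/(17−7) = 2/5, hence p ≥ 3/5.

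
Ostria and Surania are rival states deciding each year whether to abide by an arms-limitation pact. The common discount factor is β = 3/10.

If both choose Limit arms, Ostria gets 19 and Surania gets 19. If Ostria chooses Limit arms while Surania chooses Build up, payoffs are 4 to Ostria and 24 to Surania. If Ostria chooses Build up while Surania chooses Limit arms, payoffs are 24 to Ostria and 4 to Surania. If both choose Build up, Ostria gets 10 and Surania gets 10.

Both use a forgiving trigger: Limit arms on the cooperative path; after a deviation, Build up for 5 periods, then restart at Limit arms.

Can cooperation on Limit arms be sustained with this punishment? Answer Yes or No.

IC: β+…+β^5 ≥ (24−19)/(19−10) = 5/9.
At β = 3/10: partial sum = 0.4275 < 0.5556. Cooperation not sustainable.

No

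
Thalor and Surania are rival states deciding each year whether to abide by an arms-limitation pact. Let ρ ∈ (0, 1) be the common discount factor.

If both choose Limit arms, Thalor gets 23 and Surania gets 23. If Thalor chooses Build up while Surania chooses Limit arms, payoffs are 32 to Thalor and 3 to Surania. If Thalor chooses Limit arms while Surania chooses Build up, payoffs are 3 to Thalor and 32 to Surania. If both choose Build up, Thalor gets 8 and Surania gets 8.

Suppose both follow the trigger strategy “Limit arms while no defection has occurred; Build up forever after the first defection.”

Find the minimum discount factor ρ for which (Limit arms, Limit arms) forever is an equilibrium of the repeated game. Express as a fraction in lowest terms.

3/8

One-period gain from deviating is 32 − 23 = 9. The loss is 23 − 8 = 15 in every subsequent period, with present value 15·ρ/(1−ρ).
Deviation is unprofitable when 15·ρ/(1−ρ) ≥ 9, i.e. ρ/(1−ρ) ≥ 3/5.
Equivalently ρ ≥ 9/(9+15) = 3/8.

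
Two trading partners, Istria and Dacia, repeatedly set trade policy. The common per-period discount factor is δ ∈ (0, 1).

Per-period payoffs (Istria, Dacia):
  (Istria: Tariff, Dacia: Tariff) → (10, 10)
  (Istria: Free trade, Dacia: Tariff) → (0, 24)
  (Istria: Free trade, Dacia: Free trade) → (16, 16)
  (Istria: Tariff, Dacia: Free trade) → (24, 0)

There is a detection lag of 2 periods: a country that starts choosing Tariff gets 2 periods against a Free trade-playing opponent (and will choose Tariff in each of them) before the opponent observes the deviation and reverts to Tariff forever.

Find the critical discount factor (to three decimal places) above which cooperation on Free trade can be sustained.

0.756

The best deviation is to choose Tariff for all 2 undetected periods, earning 24 each, then 10 forever once detected.
Deviation value: 24(1−δ^2)/(1−δ) + 10δ^2/(1−δ); cooperation value: 16/(1−δ).
IC: 16 ≥ 24(1−δ^2) + 10δ^2 = 24 − 14δ^2.
So δ^2 ≥ 8/14 = 4/7, giving δ ≥ (4/7)^(1/2) ≈ 0.756.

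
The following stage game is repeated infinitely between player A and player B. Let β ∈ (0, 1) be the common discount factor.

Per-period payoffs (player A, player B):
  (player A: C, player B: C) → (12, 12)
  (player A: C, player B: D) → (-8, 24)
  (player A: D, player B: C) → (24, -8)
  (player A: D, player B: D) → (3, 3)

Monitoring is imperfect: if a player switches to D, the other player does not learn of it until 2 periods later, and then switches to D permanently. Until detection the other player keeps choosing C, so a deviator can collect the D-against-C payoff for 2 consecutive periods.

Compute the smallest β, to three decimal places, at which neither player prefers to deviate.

0.756

A deviator earns 24 for 2 periods, then 3 forever; cooperating earns 12 forever. Multiplying the IC by (1−β):
12 ≥ 24(1−β^2) + 3β^2, so 21·β^2 ≥ 12 and β^2 ≥ 4/7.
β ≥ (4/7)^(1/2) ≈ 0.756.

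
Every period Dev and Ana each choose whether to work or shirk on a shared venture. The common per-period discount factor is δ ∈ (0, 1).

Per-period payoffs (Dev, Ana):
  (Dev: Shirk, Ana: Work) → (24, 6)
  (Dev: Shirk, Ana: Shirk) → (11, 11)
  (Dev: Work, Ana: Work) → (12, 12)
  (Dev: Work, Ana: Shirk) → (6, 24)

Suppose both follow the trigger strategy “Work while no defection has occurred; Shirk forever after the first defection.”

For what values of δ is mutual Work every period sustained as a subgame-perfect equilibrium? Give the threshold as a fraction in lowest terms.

12/(1−δ) ≥ 24 + 11δ/(1−δ)
12 ≥ 24 − 13δ
δ ≥ 12/13.

12/13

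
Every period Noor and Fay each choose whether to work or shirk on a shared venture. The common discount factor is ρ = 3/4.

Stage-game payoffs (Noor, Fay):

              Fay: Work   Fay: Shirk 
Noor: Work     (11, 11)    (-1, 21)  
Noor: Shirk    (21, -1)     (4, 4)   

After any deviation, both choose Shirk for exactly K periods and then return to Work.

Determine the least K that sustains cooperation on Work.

No profitable deviation requires (11−4)(ρ+…+ρ^K) ≥ 21−11, i.e. ρ+…+ρ^K ≥ 10/7 ≈ 1.4286.
With ρ = 3/4, the partial sums are K=1: 0.7500, K=2: 1.3125, K=3: 1.7344.
K = 3 is the first length at which the sum reaches 1.4286.

3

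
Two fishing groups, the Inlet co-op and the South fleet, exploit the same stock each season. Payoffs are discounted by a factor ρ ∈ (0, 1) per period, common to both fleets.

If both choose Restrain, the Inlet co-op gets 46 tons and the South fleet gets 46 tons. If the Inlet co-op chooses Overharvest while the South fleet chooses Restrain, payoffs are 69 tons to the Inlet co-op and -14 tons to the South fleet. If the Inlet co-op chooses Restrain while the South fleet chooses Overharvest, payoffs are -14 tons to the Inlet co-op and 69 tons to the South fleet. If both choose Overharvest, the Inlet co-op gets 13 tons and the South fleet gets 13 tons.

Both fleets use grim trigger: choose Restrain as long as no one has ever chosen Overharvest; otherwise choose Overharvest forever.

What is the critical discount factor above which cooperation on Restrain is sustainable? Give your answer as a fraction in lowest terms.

23/56

Under grim trigger the critical discount factor is (T−C)/(T−P) with T = 69, C = 46, P = 13.
ρ* = (69−46)/(69−13) = 23/56.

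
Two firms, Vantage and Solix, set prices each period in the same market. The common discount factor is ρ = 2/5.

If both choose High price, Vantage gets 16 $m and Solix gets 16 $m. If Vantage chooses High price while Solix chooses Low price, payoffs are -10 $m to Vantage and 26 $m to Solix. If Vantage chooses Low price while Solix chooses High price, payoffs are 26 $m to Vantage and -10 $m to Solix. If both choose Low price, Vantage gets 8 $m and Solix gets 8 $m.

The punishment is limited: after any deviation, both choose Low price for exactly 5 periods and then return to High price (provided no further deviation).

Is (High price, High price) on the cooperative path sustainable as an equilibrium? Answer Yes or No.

No

Comparing payoff streams over the 6 periods until play realigns: cooperate → 16(1+ρ+…+ρ^5); deviate → 26 + 8(ρ+…+ρ^5).
Cooperation is sustained iff (16−8)(ρ+…+ρ^5) ≥ 26−16.
ρ+…+ρ^5 = 2/5·(1−(2/5)^5)/(1−2/5) = 0.6598, and (26−16)/(16−8) = 1.2500.
0.6598 < 1.2500, so cooperation is not sustainable.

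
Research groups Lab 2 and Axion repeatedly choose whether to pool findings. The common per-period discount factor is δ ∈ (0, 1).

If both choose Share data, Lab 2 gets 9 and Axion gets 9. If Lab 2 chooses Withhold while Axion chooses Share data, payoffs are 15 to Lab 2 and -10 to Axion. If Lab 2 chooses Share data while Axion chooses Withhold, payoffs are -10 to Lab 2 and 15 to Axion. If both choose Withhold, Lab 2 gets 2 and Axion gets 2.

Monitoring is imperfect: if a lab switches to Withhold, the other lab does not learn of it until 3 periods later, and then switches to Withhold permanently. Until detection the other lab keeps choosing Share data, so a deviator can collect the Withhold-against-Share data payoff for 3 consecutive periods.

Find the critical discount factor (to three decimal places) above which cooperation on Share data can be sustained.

Deviating for the 3 undetected periods gains 15−9 = 6 per period over cooperation, then loses 9−2 = 7 per period forever once punishment starts.
Gain: 6(1 + δ + … + δ^2); loss: 7·δ^3/(1−δ).
No profitable deviation ⇔ 6(1−δ^3) ≤ 7·δ^3, i.e. δ^3 ≥ 6/(6+7) = 6/13.
Hence δ ≥ (6/13)^(1/3) ≈ 0.773.

0.773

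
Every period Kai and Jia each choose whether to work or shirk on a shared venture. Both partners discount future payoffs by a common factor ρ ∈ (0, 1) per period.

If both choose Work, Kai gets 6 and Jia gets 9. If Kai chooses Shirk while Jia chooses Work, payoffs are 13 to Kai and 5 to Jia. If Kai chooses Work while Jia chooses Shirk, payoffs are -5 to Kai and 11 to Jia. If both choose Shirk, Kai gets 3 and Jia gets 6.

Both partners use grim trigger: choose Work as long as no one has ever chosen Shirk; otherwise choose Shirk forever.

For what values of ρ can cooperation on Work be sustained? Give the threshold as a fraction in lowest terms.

For Kai: deviation gain 13−6 = 7, per-period punishment loss 6−3 = 3. IC gives ρ ≥ 7/10.
For Jia: gain 2, loss 3 per period, so ρ ≥ 2/5.
The tighter constraint is Kai's, so cooperation needs ρ ≥ 7/10.

7/10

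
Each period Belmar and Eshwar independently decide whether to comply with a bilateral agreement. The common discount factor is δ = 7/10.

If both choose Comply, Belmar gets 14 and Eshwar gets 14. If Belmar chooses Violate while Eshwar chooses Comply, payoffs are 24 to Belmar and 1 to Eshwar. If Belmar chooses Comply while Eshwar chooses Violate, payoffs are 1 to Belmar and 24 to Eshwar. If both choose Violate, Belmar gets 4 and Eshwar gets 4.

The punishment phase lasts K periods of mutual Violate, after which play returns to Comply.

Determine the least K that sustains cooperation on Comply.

2

IC: δ(1−δ^K)/(1−δ) ≥ (24−14)/(14−4) = 1.
With δ = 7/10: need 1 − δ^K ≥ 1·(1−7/10)/(7/10), i.e. δ^K ≤ 0.5714.
Since (7/10)^1 = 0.7000 and (7/10)^2 = 0.4900, the smallest such K is 2.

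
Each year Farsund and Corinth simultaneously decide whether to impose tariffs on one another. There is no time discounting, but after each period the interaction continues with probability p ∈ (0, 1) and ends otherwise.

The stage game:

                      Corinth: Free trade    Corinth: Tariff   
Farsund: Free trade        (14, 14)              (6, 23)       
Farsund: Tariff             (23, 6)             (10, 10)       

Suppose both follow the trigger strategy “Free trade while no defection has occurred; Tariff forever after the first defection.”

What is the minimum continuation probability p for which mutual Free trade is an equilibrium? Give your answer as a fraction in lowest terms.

9/13

Expected cooperation value is 14 + p·14 + p²·14 + … = 14/(1−p); deviation gives 23 + p·10/(1−p).
14 ≥ 23(1−p) + 10p ⇒ 13p ≥ 9 ⇒ p ≥ 9/13.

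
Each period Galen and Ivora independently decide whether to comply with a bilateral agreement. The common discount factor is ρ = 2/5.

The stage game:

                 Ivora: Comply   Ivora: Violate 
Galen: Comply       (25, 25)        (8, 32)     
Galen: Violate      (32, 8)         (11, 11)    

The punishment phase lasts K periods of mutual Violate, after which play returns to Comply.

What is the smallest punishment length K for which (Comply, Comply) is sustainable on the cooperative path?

No profitable deviation requires (25−11)(ρ+…+ρ^K) ≥ 32−25, i.e. ρ+…+ρ^K ≥ 1/2 ≈ 0.5000.
With ρ = 2/5, the partial sums are K=1: 0.4000, K=2: 0.5600.
K = 2 is the first length at which the sum reaches 0.5000.

2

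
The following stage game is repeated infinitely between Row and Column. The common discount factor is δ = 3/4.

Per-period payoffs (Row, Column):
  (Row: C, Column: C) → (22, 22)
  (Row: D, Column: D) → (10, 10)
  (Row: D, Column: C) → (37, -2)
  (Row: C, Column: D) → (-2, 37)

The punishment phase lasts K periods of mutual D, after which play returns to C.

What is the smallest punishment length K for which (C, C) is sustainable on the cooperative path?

No profitable deviation requires (22−10)(δ+…+δ^K) ≥ 37−22, i.e. δ+…+δ^K ≥ 5/4 ≈ 1.2500.
With δ = 3/4, the partial sums are K=1: 0.7500, K=2: 1.3125.
K = 2 is the first length at which the sum reaches 1.2500.

2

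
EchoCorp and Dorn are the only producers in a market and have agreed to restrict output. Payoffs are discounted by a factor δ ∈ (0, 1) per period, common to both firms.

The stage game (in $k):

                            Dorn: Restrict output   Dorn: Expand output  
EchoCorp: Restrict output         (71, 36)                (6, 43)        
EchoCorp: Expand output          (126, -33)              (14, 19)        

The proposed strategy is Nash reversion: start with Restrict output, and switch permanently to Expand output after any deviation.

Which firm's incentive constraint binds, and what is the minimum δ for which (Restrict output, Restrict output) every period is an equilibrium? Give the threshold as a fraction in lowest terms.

EchoCorp; δ ≥ 55/112

For EchoCorp: deviation gain 126−71 = 55, per-period punishment loss 71−14 = 57. IC gives δ ≥ 55/112.
For Dorn: gain 7, loss 17 per period, so δ ≥ 7/24.
The tighter constraint is EchoCorp's, so cooperation needs δ ≥ 55/112.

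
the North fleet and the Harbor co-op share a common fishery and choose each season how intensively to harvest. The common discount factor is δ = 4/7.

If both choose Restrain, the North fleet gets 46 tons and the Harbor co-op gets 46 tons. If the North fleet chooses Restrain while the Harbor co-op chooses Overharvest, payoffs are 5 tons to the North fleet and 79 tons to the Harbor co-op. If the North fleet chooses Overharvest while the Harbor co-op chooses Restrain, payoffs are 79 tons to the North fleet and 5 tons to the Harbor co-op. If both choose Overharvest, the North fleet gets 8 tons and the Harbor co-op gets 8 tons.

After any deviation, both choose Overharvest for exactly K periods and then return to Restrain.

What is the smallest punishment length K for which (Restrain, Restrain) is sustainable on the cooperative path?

2

Need Σ_{k=1}^{K} δ^k ≥ (79−46)/(46−8) = 0.8684 at δ = 4/7.
At K = 1 the sum is 0.5714 < 0.8684; at K = 2 it is 0.8980 ≥ 0.8684.
So the minimum punishment length is K = 2.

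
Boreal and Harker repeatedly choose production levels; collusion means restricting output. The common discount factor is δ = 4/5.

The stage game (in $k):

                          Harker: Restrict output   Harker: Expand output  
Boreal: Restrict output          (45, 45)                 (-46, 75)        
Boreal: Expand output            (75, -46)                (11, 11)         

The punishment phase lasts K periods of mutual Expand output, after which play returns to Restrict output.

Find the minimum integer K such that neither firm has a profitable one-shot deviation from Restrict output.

No profitable deviation requires (45−11)(δ+…+δ^K) ≥ 75−45, i.e. δ+…+δ^K ≥ 15/17 ≈ 0.8824.
With δ = 4/5, the partial sums are K=1: 0.8000, K=2: 1.4400.
K = 2 is the first length at which the sum reaches 0.8824.

2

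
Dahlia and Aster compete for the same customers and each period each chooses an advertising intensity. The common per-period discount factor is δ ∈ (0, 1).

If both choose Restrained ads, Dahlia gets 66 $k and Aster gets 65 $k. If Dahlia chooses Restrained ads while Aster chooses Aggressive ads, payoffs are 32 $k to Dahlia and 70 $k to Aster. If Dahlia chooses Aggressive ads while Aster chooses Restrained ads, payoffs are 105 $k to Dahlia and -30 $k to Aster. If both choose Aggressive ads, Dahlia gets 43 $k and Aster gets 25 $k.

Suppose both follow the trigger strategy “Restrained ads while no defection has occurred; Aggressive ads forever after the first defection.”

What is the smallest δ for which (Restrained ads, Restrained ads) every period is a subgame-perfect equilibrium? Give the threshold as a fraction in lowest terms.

39/62

Dahlia's threshold: (105−66)/(105−43) = 39/62.
Aster's threshold: (70−65)/(70−25) = 1/9.
39/62 > 1/9, so Dahlia binds and δ* = 39/62.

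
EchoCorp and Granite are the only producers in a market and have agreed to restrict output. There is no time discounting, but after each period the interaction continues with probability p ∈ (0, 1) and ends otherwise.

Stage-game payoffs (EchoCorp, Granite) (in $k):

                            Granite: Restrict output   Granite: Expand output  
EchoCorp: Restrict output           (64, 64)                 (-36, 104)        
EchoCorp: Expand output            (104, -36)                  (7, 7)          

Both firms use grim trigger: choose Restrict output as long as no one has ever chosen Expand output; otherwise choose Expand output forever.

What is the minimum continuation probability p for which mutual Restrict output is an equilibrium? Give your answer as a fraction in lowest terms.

With no time discounting, the continuation probability p plays the role of the discount factor.
Grim-trigger IC: 64/(1−p) ≥ 104 + 7p/(1−p) ⇒ p ≥ (104−64)/(104−7) = 40/97.

40/97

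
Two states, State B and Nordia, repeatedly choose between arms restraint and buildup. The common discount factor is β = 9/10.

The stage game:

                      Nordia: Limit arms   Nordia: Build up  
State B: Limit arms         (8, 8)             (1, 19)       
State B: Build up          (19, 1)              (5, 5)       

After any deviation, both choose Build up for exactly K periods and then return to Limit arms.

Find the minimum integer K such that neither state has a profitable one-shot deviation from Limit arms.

Need Σ_{k=1}^{K} β^k ≥ (19−8)/(8−5) = 3.6667 at β = 9/10.
At K = 4 the sum is 3.0951 < 3.6667; at K = 5 it is 3.6856 ≥ 3.6667.
So the minimum punishment length is K = 5.

5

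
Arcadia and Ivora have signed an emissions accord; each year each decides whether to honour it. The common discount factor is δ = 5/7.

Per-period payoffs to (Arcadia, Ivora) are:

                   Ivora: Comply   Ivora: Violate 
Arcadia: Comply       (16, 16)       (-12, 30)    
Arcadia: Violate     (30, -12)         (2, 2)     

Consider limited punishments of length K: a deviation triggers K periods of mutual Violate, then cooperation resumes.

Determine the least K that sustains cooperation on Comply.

Need Σ_{k=1}^{K} δ^k ≥ (30−16)/(16−2) = 1.0000 at δ = 5/7.
At K = 1 the sum is 0.7143 < 1.0000; at K = 2 it is 1.2245 ≥ 1.0000.
So the minimum punishment length is K = 2.

2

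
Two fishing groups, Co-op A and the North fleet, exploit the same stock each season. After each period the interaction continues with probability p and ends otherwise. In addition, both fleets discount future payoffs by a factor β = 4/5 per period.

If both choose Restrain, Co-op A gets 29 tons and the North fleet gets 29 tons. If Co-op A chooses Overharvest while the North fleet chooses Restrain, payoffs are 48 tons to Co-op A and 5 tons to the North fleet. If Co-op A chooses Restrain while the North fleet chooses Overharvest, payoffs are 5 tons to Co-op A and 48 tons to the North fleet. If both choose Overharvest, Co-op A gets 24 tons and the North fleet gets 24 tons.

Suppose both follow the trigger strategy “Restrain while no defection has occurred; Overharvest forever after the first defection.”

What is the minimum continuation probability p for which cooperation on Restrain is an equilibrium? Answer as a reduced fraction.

With continuation probability p and discount β, the effective per-period discount factor is βp.
Grim-trigger IC: βp ≥ (48−29)/(48−24) = 19/24.
So p ≥ (19/24)/(4/5) = 95/96.

95/96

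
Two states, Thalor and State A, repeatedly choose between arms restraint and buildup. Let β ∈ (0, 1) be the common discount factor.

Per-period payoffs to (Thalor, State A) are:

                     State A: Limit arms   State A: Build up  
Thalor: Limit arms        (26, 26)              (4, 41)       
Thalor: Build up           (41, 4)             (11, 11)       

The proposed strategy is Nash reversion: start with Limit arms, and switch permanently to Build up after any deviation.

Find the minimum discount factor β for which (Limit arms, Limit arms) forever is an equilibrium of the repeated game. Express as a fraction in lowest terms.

1/2

One-period gain from deviating is 41 − 26 = 15. The loss is 26 − 11 = 15 in every subsequent period, with present value 15·β/(1−β).
Deviation is unprofitable when 15·β/(1−β) ≥ 15, i.e. β/(1−β) ≥ 1.
Equivalently β ≥ 15/(15+15) = 1/2.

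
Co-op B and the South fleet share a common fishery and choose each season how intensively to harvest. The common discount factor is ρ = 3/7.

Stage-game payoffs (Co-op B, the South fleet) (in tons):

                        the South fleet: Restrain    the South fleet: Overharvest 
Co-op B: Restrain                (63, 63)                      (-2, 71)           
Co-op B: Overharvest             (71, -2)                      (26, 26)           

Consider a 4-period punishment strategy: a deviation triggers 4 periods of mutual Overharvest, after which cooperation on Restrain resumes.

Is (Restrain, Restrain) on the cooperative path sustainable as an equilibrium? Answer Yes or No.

IC: ρ+…+ρ^4 ≥ (71−63)/(63−26) = 8/37.
At ρ = 3/7: partial sum = 0.7247 ≥ 0.2162. Cooperation sustainable.

Yes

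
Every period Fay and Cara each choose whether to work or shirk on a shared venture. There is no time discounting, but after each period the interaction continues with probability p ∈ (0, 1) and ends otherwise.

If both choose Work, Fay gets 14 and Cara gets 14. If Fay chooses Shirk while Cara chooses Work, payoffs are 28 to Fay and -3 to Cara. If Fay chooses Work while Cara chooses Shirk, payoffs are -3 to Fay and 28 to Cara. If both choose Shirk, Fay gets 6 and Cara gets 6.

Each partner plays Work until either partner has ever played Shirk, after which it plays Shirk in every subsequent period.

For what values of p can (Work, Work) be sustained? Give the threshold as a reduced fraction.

With no time discounting, the continuation probability p plays the role of the discount factor.
Grim-trigger IC: 14/(1−p) ≥ 28 + 6p/(1−p) ⇒ p ≥ (28−14)/(28−6) = 7/11.

7/11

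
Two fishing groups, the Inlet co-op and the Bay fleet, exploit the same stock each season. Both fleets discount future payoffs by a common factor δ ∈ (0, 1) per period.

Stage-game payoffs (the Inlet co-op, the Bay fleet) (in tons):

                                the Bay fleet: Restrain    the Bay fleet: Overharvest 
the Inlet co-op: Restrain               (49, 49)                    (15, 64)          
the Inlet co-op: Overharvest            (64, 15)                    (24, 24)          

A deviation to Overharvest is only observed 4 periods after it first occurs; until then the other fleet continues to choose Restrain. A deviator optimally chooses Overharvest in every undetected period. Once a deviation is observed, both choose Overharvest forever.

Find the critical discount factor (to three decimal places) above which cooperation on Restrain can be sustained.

Deviating for the 4 undetected periods gains 64−49 = 15 per period over cooperation, then loses 49−24 = 25 per period forever once punishment starts.
Gain: 15(1 + δ + … + δ^3); loss: 25·δ^4/(1−δ).
No profitable deviation ⇔ 15(1−δ^4) ≤ 25·δ^4, i.e. δ^4 ≥ 15/(15+25) = 3/8.
Hence δ ≥ (3/8)^(1/4) ≈ 0.783.

0.783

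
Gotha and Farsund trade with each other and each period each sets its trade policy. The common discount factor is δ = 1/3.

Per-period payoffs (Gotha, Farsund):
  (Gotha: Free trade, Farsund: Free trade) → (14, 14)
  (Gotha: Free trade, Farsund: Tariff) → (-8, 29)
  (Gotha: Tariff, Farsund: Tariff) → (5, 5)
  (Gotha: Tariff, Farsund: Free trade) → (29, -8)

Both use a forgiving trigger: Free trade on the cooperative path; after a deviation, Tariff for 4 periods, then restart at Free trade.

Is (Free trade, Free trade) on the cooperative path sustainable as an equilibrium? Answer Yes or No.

No

Comparing payoff streams over the 5 periods until play realigns: cooperate → 14(1+δ+…+δ^4); deviate → 29 + 5(δ+…+δ^4).
Cooperation is sustained iff (14−5)(δ+…+δ^4) ≥ 29−14.
δ+…+δ^4 = 1/3·(1−(1/3)^4)/(1−1/3) = 0.4938, and (29−14)/(14−5) = 1.6667.
0.4938 < 1.6667, so cooperation is not sustainable.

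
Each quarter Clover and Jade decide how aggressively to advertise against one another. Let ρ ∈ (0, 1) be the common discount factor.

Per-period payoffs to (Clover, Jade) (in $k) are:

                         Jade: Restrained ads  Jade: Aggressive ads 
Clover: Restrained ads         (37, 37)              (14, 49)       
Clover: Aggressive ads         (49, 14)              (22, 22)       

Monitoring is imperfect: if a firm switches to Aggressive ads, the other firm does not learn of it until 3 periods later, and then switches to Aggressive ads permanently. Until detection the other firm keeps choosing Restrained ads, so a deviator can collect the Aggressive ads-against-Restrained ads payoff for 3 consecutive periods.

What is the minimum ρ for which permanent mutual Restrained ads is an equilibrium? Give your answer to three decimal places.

0.763

Deviating for the 3 undetected periods gains 49−37 = 12 per period over cooperation, then loses 37−22 = 15 per period forever once punishment starts.
Gain: 12(1 + ρ + … + ρ^2); loss: 15·ρ^3/(1−ρ).
No profitable deviation ⇔ 12(1−ρ^3) ≤ 15·ρ^3, i.e. ρ^3 ≥ 12/(12+15) = 4/9.
Hence ρ ≥ (4/9)^(1/3) ≈ 0.763.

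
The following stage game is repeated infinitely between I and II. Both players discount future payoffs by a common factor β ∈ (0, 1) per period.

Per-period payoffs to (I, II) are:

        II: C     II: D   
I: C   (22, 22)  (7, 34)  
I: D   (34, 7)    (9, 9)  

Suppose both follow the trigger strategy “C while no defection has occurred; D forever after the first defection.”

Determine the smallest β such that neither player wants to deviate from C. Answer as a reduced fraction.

Cooperation forever yields 22 each period: 22/(1−β).
Deviating yields 34 once, then 9 forever: 34 + 9β/(1−β).
No profitable deviation requires 22/(1−β) ≥ 34 + 9β/(1−β).
Multiplying by (1−β): 22 ≥ 34(1−β) + 9β = 34 − 25β.
So 25β ≥ 12, i.e. β ≥ 12/25.

12/25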